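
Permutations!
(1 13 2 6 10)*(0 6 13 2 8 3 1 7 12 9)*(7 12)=[6, 2, 13, 1, 4, 5, 10, 7, 3, 0, 12, 11, 9, 8]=(0 6 10 12 9)(1 2 13 8 3)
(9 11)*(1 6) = (1 6)(9 11) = [0, 6, 2, 3, 4, 5, 1, 7, 8, 11, 10, 9]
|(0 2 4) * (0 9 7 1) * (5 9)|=7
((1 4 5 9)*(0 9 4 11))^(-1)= (0 11 1 9)(4 5)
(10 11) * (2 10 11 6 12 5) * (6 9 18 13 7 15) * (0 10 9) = (0 10)(2 9 18 13 7 15 6 12 5) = [10, 1, 9, 3, 4, 2, 12, 15, 8, 18, 0, 11, 5, 7, 14, 6, 16, 17, 13]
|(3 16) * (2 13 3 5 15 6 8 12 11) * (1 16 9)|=|(1 16 5 15 6 8 12 11 2 13 3 9)|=12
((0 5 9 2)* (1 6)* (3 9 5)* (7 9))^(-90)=((0 3 7 9 2)(1 6))^(-90)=(9)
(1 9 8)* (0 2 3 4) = [2, 9, 3, 4, 0, 5, 6, 7, 1, 8] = (0 2 3 4)(1 9 8)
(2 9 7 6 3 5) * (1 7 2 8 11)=[0, 7, 9, 5, 4, 8, 3, 6, 11, 2, 10, 1]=(1 7 6 3 5 8 11)(2 9)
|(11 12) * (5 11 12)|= |(12)(5 11)|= 2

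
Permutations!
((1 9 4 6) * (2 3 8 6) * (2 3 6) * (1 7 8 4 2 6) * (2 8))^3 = ((1 9 8 6 7 2)(3 4))^3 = (1 6)(2 8)(3 4)(7 9)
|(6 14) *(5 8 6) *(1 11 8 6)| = 3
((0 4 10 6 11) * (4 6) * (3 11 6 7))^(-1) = ((0 7 3 11)(4 10))^(-1) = (0 11 3 7)(4 10)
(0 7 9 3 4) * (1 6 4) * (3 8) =[7, 6, 2, 1, 0, 5, 4, 9, 3, 8] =(0 7 9 8 3 1 6 4)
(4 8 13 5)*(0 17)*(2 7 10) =(0 17)(2 7 10)(4 8 13 5) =[17, 1, 7, 3, 8, 4, 6, 10, 13, 9, 2, 11, 12, 5, 14, 15, 16, 0]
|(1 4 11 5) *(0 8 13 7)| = 4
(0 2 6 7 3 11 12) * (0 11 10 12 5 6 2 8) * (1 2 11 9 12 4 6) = (0 8)(1 2 11 5)(3 10 4 6 7)(9 12) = [8, 2, 11, 10, 6, 1, 7, 3, 0, 12, 4, 5, 9]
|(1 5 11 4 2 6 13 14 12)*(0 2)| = 10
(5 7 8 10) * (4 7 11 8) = (4 7)(5 11 8 10) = [0, 1, 2, 3, 7, 11, 6, 4, 10, 9, 5, 8]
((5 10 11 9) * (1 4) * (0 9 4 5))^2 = (1 10 4 5 11) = ((0 9)(1 5 10 11 4))^2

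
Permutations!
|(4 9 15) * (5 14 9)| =|(4 5 14 9 15)| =5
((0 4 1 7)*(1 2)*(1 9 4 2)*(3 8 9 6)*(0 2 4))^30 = ((0 4 1 7 2 6 3 8 9))^30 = (0 7 3)(1 6 9)(2 8 4)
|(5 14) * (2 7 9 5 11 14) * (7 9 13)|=6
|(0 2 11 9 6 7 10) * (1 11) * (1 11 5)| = |(0 2 11 9 6 7 10)(1 5)| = 14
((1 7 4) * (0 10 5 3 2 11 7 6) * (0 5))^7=((0 10)(1 6 5 3 2 11 7 4))^7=(0 10)(1 4 7 11 2 3 5 6)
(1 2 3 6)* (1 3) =(1 2)(3 6) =[0, 2, 1, 6, 4, 5, 3]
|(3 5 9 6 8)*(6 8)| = |(3 5 9 8)| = 4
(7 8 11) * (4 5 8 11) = (4 5 8)(7 11) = [0, 1, 2, 3, 5, 8, 6, 11, 4, 9, 10, 7]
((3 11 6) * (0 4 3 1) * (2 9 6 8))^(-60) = (0 11 9)(1 3 2)(4 8 6)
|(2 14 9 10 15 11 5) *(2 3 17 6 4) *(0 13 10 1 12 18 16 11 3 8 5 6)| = |(0 13 10 15 3 17)(1 12 18 16 11 6 4 2 14 9)(5 8)| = 30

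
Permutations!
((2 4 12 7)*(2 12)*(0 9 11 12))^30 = (12)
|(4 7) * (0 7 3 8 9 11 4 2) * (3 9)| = 6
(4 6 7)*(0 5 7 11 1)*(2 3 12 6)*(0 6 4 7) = [5, 6, 3, 12, 2, 0, 11, 7, 8, 9, 10, 1, 4] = (0 5)(1 6 11)(2 3 12 4)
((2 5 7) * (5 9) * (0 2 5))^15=((0 2 9)(5 7))^15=(9)(5 7)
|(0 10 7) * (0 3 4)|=|(0 10 7 3 4)|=5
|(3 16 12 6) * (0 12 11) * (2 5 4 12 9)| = 10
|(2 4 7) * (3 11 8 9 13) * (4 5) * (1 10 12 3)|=8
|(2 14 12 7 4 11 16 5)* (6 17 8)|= 24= |(2 14 12 7 4 11 16 5)(6 17 8)|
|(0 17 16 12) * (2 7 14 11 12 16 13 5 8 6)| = 11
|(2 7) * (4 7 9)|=4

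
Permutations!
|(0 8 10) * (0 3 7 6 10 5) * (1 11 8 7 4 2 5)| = |(0 7 6 10 3 4 2 5)(1 11 8)| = 24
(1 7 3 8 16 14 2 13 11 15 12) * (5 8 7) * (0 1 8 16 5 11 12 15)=(0 1 11)(2 13 12 8 5 16 14)(3 7)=[1, 11, 13, 7, 4, 16, 6, 3, 5, 9, 10, 0, 8, 12, 2, 15, 14]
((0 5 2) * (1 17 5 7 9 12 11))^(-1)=(0 2 5 17 1 11 12 9 7)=((0 7 9 12 11 1 17 5 2))^(-1)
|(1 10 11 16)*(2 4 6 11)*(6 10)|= 12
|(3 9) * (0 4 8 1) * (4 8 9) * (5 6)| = |(0 8 1)(3 4 9)(5 6)| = 6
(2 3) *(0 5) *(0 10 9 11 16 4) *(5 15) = [15, 1, 3, 2, 0, 10, 6, 7, 8, 11, 9, 16, 12, 13, 14, 5, 4] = (0 15 5 10 9 11 16 4)(2 3)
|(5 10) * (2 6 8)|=6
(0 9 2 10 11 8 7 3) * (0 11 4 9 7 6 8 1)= (0 7 3 11 1)(2 10 4 9)(6 8)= [7, 0, 10, 11, 9, 5, 8, 3, 6, 2, 4, 1]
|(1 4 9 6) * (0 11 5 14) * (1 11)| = 8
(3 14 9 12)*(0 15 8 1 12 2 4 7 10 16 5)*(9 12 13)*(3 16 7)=(0 15 8 1 13 9 2 4 3 14 12 16 5)(7 10)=[15, 13, 4, 14, 3, 0, 6, 10, 1, 2, 7, 11, 16, 9, 12, 8, 5]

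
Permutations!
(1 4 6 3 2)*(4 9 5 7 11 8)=(1 9 5 7 11 8 4 6 3 2)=[0, 9, 1, 2, 6, 7, 3, 11, 4, 5, 10, 8]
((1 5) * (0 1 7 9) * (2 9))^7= (0 1 5 7 2 9)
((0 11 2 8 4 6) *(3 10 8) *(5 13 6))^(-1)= (0 6 13 5 4 8 10 3 2 11)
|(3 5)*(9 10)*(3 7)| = 6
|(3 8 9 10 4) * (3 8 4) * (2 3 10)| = |(10)(2 3 4 8 9)| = 5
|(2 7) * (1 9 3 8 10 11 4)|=14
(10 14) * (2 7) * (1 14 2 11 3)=(1 14 10 2 7 11 3)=[0, 14, 7, 1, 4, 5, 6, 11, 8, 9, 2, 3, 12, 13, 10]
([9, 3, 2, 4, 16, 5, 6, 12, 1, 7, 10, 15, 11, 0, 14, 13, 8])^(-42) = [0, 16, 2, 8, 1, 5, 6, 7, 4, 9, 10, 11, 12, 13, 14, 15, 3]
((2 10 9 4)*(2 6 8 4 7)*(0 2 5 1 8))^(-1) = (0 6 4 8 1 5 7 9 10 2)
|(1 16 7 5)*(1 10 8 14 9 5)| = |(1 16 7)(5 10 8 14 9)| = 15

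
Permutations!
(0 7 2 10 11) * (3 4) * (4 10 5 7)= (0 4 3 10 11)(2 5 7)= [4, 1, 5, 10, 3, 7, 6, 2, 8, 9, 11, 0]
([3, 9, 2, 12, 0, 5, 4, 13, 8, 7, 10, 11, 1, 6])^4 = (0 9 4 1 6 12 13 3 7)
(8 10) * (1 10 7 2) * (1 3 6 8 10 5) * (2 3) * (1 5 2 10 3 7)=(1 2 10 3 6 8)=[0, 2, 10, 6, 4, 5, 8, 7, 1, 9, 3]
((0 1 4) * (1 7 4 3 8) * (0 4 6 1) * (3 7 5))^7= ((0 5 3 8)(1 7 6))^7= (0 8 3 5)(1 7 6)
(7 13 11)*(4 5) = [0, 1, 2, 3, 5, 4, 6, 13, 8, 9, 10, 7, 12, 11] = (4 5)(7 13 11)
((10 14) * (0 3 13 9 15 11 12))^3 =(0 9 12 13 11 3 15)(10 14)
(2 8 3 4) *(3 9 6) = [0, 1, 8, 4, 2, 5, 3, 7, 9, 6] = (2 8 9 6 3 4)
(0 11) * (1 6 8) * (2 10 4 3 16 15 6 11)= (0 2 10 4 3 16 15 6 8 1 11)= [2, 11, 10, 16, 3, 5, 8, 7, 1, 9, 4, 0, 12, 13, 14, 6, 15]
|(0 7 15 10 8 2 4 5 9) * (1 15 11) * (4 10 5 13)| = 42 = |(0 7 11 1 15 5 9)(2 10 8)(4 13)|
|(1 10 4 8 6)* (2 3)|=10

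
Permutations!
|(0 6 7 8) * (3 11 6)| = |(0 3 11 6 7 8)| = 6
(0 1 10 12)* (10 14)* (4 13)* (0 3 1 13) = (0 13 4)(1 14 10 12 3) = [13, 14, 2, 1, 0, 5, 6, 7, 8, 9, 12, 11, 3, 4, 10]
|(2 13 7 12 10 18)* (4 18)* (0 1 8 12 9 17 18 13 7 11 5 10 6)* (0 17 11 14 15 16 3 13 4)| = |(0 1 8 12 6 17 18 2 7 9 11 5 10)(3 13 14 15 16)| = 65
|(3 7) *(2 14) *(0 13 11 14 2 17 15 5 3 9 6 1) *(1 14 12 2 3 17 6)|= 18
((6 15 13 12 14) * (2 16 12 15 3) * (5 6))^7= ((2 16 12 14 5 6 3)(13 15))^7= (16)(13 15)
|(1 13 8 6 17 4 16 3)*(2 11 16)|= 10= |(1 13 8 6 17 4 2 11 16 3)|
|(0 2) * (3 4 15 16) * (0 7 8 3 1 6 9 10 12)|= |(0 2 7 8 3 4 15 16 1 6 9 10 12)|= 13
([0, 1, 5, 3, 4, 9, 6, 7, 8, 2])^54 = (9)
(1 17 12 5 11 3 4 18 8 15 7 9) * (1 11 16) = (1 17 12 5 16)(3 4 18 8 15 7 9 11) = [0, 17, 2, 4, 18, 16, 6, 9, 15, 11, 10, 3, 5, 13, 14, 7, 1, 12, 8]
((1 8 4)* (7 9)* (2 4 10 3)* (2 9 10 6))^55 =((1 8 6 2 4)(3 9 7 10))^55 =(3 10 7 9)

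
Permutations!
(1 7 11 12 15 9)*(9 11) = (1 7 9)(11 12 15) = [0, 7, 2, 3, 4, 5, 6, 9, 8, 1, 10, 12, 15, 13, 14, 11]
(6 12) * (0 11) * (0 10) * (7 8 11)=[7, 1, 2, 3, 4, 5, 12, 8, 11, 9, 0, 10, 6]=(0 7 8 11 10)(6 12)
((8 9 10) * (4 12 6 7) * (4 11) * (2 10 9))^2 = ((2 10 8)(4 12 6 7 11))^2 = (2 8 10)(4 6 11 12 7)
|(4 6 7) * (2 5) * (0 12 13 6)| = 6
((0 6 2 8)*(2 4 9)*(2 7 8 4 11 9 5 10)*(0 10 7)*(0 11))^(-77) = ((0 6)(2 4 5 7 8 10)(9 11))^(-77) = (0 6)(2 4 5 7 8 10)(9 11)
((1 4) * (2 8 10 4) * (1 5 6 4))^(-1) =(1 10 8 2)(4 6 5)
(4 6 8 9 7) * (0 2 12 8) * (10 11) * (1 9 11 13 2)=[1, 9, 12, 3, 6, 5, 0, 4, 11, 7, 13, 10, 8, 2]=(0 1 9 7 4 6)(2 12 8 11 10 13)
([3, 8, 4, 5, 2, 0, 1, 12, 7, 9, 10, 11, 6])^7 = [3, 7, 4, 5, 2, 0, 8, 6, 12, 9, 10, 11, 1]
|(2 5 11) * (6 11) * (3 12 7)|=|(2 5 6 11)(3 12 7)|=12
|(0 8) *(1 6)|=2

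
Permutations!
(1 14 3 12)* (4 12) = (1 14 3 4 12) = [0, 14, 2, 4, 12, 5, 6, 7, 8, 9, 10, 11, 1, 13, 3]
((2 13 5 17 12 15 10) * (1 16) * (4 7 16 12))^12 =(1 12 15 10 2 13 5 17 4 7 16)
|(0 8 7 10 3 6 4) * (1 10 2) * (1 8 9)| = 21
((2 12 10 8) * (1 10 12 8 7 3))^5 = (12)(1 10 7 3)(2 8) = ((12)(1 10 7 3)(2 8))^5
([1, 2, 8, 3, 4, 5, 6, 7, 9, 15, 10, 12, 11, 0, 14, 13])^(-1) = [13, 0, 1, 3, 4, 5, 6, 7, 2, 8, 10, 12, 11, 15, 14, 9]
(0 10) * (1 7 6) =(0 10)(1 7 6) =[10, 7, 2, 3, 4, 5, 1, 6, 8, 9, 0]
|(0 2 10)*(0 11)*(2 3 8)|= 6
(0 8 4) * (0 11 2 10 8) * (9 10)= (2 9 10 8 4 11)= [0, 1, 9, 3, 11, 5, 6, 7, 4, 10, 8, 2]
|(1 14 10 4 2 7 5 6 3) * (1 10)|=|(1 14)(2 7 5 6 3 10 4)|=14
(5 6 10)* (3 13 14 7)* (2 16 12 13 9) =(2 16 12 13 14 7 3 9)(5 6 10) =[0, 1, 16, 9, 4, 6, 10, 3, 8, 2, 5, 11, 13, 14, 7, 15, 12]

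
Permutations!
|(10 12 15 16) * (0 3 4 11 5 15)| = |(0 3 4 11 5 15 16 10 12)| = 9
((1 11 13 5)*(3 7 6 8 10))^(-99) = ((1 11 13 5)(3 7 6 8 10))^(-99) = (1 11 13 5)(3 7 6 8 10)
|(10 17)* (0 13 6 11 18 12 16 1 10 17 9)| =10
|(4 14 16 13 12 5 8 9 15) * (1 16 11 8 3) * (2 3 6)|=|(1 16 13 12 5 6 2 3)(4 14 11 8 9 15)|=24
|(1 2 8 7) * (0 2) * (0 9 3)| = |(0 2 8 7 1 9 3)| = 7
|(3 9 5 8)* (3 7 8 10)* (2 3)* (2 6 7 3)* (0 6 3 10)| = |(0 6 7 8 10 3 9 5)| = 8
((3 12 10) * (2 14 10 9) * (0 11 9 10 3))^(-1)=(0 10 12 3 14 2 9 11)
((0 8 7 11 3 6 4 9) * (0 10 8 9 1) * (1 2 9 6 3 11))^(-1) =((11)(0 6 4 2 9 10 8 7 1))^(-1) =(11)(0 1 7 8 10 9 2 4 6)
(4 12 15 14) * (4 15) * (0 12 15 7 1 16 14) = (0 12 4 15)(1 16 14 7) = [12, 16, 2, 3, 15, 5, 6, 1, 8, 9, 10, 11, 4, 13, 7, 0, 14]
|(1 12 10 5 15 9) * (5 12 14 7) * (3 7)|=|(1 14 3 7 5 15 9)(10 12)|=14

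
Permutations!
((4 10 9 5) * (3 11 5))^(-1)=(3 9 10 4 5 11)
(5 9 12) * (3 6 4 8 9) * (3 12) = (3 6 4 8 9)(5 12) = [0, 1, 2, 6, 8, 12, 4, 7, 9, 3, 10, 11, 5]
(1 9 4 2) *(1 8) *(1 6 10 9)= [0, 1, 8, 3, 2, 5, 10, 7, 6, 4, 9]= (2 8 6 10 9 4)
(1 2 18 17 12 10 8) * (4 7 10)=(1 2 18 17 12 4 7 10 8)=[0, 2, 18, 3, 7, 5, 6, 10, 1, 9, 8, 11, 4, 13, 14, 15, 16, 12, 17]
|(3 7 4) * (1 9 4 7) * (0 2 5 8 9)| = 8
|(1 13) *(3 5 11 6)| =4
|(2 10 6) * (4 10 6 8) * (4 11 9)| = |(2 6)(4 10 8 11 9)| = 10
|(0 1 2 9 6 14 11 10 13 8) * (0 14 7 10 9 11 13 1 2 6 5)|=60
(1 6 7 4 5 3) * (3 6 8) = [0, 8, 2, 1, 5, 6, 7, 4, 3] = (1 8 3)(4 5 6 7)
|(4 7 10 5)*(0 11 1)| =12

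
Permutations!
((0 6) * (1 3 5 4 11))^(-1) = ((0 6)(1 3 5 4 11))^(-1) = (0 6)(1 11 4 5 3)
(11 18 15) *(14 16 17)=(11 18 15)(14 16 17)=[0, 1, 2, 3, 4, 5, 6, 7, 8, 9, 10, 18, 12, 13, 16, 11, 17, 14, 15]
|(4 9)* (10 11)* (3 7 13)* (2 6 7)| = 10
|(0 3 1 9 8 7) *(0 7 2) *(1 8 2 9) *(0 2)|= 4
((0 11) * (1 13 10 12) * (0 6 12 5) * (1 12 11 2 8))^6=(0 5 10 13 1 8 2)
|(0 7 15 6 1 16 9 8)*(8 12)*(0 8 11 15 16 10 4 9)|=|(0 7 16)(1 10 4 9 12 11 15 6)|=24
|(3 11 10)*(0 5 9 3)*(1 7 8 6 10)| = 10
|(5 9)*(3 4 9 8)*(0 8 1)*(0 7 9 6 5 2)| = 10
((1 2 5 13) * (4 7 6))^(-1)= (1 13 5 2)(4 6 7)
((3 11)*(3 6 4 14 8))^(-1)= (3 8 14 4 6 11)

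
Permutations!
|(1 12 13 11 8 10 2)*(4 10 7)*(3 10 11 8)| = 10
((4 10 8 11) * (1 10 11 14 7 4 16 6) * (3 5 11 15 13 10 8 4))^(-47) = (1 16 5 7 8 6 11 3 14)(4 15 13 10) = ((1 8 14 7 3 5 11 16 6)(4 15 13 10))^(-47)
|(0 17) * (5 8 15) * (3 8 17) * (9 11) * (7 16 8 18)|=18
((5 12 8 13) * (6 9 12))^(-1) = (5 13 8 12 9 6)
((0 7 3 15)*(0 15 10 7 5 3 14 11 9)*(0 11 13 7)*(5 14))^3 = (15)(0 7 10 13 3 14 5)(9 11)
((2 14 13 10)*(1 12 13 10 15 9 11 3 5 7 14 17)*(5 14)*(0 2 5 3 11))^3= (0 1 15 2 12 9 17 13)(3 5 14 7 10)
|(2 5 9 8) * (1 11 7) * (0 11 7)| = |(0 11)(1 7)(2 5 9 8)| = 4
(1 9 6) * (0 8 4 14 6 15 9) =[8, 0, 2, 3, 14, 5, 1, 7, 4, 15, 10, 11, 12, 13, 6, 9] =(0 8 4 14 6 1)(9 15)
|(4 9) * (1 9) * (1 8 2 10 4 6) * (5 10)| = |(1 9 6)(2 5 10 4 8)| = 15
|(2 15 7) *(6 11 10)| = |(2 15 7)(6 11 10)| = 3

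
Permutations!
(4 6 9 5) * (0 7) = (0 7)(4 6 9 5) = [7, 1, 2, 3, 6, 4, 9, 0, 8, 5]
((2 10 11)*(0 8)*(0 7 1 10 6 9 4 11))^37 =(0 7 10 8 1)(2 9 11 6 4)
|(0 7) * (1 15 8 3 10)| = 10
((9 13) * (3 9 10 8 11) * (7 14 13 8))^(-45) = ((3 9 8 11)(7 14 13 10))^(-45) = (3 11 8 9)(7 10 13 14)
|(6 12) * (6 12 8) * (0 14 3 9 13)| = 10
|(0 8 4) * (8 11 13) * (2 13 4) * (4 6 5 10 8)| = 9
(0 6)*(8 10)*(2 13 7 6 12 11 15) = (0 12 11 15 2 13 7 6)(8 10) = [12, 1, 13, 3, 4, 5, 0, 6, 10, 9, 8, 15, 11, 7, 14, 2]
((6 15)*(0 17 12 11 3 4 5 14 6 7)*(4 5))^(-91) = (0 7 15 6 14 5 3 11 12 17)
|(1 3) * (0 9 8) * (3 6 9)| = 6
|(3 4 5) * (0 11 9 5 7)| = |(0 11 9 5 3 4 7)| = 7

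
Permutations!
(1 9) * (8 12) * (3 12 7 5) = (1 9)(3 12 8 7 5) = [0, 9, 2, 12, 4, 3, 6, 5, 7, 1, 10, 11, 8]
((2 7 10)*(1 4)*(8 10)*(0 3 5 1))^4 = ((0 3 5 1 4)(2 7 8 10))^4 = (10)(0 4 1 5 3)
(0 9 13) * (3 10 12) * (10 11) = (0 9 13)(3 11 10 12) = [9, 1, 2, 11, 4, 5, 6, 7, 8, 13, 12, 10, 3, 0]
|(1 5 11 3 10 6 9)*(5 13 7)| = 9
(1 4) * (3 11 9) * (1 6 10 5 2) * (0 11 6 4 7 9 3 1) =(0 11 3 6 10 5 2)(1 7 9) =[11, 7, 0, 6, 4, 2, 10, 9, 8, 1, 5, 3]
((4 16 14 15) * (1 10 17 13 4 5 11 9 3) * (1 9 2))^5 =(1 16 2 4 11 13 5 17 15 10 14)(3 9)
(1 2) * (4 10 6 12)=[0, 2, 1, 3, 10, 5, 12, 7, 8, 9, 6, 11, 4]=(1 2)(4 10 6 12)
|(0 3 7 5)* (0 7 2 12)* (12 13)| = |(0 3 2 13 12)(5 7)| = 10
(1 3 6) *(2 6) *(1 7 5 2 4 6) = (1 3 4 6 7 5 2) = [0, 3, 1, 4, 6, 2, 7, 5]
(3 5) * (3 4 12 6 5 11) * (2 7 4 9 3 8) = (2 7 4 12 6 5 9 3 11 8) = [0, 1, 7, 11, 12, 9, 5, 4, 2, 3, 10, 8, 6]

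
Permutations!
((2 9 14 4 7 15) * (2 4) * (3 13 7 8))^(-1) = (2 14 9)(3 8 4 15 7 13)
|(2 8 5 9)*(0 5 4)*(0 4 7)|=6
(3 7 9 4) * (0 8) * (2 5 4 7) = (0 8)(2 5 4 3)(7 9) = [8, 1, 5, 2, 3, 4, 6, 9, 0, 7]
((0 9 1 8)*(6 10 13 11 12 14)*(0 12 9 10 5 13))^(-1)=((0 10)(1 8 12 14 6 5 13 11 9))^(-1)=(0 10)(1 9 11 13 5 6 14 12 8)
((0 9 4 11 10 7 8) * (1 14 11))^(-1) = (0 8 7 10 11 14 1 4 9)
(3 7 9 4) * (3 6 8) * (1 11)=(1 11)(3 7 9 4 6 8)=[0, 11, 2, 7, 6, 5, 8, 9, 3, 4, 10, 1]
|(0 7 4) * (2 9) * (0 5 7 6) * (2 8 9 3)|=|(0 6)(2 3)(4 5 7)(8 9)|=6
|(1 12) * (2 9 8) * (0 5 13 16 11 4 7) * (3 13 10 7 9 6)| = 36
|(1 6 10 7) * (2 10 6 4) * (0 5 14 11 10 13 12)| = 11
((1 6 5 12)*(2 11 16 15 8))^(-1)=((1 6 5 12)(2 11 16 15 8))^(-1)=(1 12 5 6)(2 8 15 16 11)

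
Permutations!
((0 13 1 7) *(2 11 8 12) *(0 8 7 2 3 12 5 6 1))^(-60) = ((0 13)(1 2 11 7 8 5 6)(3 12))^(-60) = (13)(1 7 6 11 5 2 8)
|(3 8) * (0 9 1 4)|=4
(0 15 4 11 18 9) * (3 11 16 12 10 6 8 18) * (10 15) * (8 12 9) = (0 10 6 12 15 4 16 9)(3 11)(8 18) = [10, 1, 2, 11, 16, 5, 12, 7, 18, 0, 6, 3, 15, 13, 14, 4, 9, 17, 8]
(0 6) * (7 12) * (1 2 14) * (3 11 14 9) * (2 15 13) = [6, 15, 9, 11, 4, 5, 0, 12, 8, 3, 10, 14, 7, 2, 1, 13] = (0 6)(1 15 13 2 9 3 11 14)(7 12)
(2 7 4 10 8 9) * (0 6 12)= (0 6 12)(2 7 4 10 8 9)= [6, 1, 7, 3, 10, 5, 12, 4, 9, 2, 8, 11, 0]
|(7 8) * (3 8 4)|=|(3 8 7 4)|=4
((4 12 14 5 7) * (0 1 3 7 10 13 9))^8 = ((0 1 3 7 4 12 14 5 10 13 9))^8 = (0 10 12 3 9 5 4 1 13 14 7)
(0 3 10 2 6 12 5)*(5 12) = [3, 1, 6, 10, 4, 0, 5, 7, 8, 9, 2, 11, 12] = (12)(0 3 10 2 6 5)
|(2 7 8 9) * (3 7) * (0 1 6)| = 15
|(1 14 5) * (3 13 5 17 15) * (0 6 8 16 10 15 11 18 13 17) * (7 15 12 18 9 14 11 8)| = 17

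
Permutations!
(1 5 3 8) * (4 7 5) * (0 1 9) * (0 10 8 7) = (0 1 4)(3 7 5)(8 9 10) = [1, 4, 2, 7, 0, 3, 6, 5, 9, 10, 8]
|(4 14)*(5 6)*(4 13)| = 6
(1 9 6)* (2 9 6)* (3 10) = [0, 6, 9, 10, 4, 5, 1, 7, 8, 2, 3] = (1 6)(2 9)(3 10)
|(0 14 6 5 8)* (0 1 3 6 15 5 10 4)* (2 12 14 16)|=13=|(0 16 2 12 14 15 5 8 1 3 6 10 4)|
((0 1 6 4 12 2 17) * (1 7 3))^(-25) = ((0 7 3 1 6 4 12 2 17))^(-25) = (0 3 6 12 17 7 1 4 2)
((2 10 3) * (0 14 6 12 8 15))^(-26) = (0 8 6)(2 10 3)(12 14 15) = ((0 14 6 12 8 15)(2 10 3))^(-26)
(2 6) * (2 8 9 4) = (2 6 8 9 4) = [0, 1, 6, 3, 2, 5, 8, 7, 9, 4]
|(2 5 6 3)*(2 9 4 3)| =3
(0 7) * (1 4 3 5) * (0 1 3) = (0 7 1 4)(3 5) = [7, 4, 2, 5, 0, 3, 6, 1]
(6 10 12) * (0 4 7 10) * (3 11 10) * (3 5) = [4, 1, 2, 11, 7, 3, 0, 5, 8, 9, 12, 10, 6] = (0 4 7 5 3 11 10 12 6)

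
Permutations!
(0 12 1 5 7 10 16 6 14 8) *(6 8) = (0 12 1 5 7 10 16 8)(6 14) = [12, 5, 2, 3, 4, 7, 14, 10, 0, 9, 16, 11, 1, 13, 6, 15, 8]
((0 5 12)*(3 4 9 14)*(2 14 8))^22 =(0 5 12)(2 9 3)(4 14 8) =((0 5 12)(2 14 3 4 9 8))^22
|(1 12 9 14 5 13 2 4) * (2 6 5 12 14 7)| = |(1 14 12 9 7 2 4)(5 13 6)| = 21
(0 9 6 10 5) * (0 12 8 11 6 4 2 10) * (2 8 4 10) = [9, 1, 2, 3, 8, 12, 0, 7, 11, 10, 5, 6, 4] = (0 9 10 5 12 4 8 11 6)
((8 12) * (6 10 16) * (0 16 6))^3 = (0 16)(6 10)(8 12)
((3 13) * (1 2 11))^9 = (3 13)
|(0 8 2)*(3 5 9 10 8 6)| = |(0 6 3 5 9 10 8 2)| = 8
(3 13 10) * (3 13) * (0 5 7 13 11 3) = (0 5 7 13 10 11 3) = [5, 1, 2, 0, 4, 7, 6, 13, 8, 9, 11, 3, 12, 10]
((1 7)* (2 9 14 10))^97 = ((1 7)(2 9 14 10))^97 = (1 7)(2 9 14 10)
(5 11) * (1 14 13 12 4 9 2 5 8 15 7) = [0, 14, 5, 3, 9, 11, 6, 1, 15, 2, 10, 8, 4, 12, 13, 7] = (1 14 13 12 4 9 2 5 11 8 15 7)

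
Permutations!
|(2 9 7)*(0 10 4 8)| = 12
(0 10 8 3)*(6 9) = (0 10 8 3)(6 9) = [10, 1, 2, 0, 4, 5, 9, 7, 3, 6, 8]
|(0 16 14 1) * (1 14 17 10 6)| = 6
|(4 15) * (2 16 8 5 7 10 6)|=14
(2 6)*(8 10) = [0, 1, 6, 3, 4, 5, 2, 7, 10, 9, 8] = (2 6)(8 10)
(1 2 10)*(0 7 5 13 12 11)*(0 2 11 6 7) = (1 11 2 10)(5 13 12 6 7) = [0, 11, 10, 3, 4, 13, 7, 5, 8, 9, 1, 2, 6, 12]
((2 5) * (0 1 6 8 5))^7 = ((0 1 6 8 5 2))^7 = (0 1 6 8 5 2)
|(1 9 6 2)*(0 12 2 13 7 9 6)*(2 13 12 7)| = 15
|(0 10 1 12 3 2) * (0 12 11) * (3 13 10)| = |(0 3 2 12 13 10 1 11)| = 8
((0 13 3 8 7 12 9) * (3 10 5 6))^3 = (0 5 8 9 10 3 12 13 6 7)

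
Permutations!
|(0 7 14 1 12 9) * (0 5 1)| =12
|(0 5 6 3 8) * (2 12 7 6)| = 8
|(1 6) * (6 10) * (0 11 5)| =|(0 11 5)(1 10 6)| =3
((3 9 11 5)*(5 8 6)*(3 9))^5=((5 9 11 8 6))^5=(11)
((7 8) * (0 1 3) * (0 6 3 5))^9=((0 1 5)(3 6)(7 8))^9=(3 6)(7 8)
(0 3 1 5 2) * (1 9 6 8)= (0 3 9 6 8 1 5 2)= [3, 5, 0, 9, 4, 2, 8, 7, 1, 6]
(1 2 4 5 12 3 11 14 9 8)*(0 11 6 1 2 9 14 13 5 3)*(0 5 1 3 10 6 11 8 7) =(14)(0 8 2 4 10 6 3 11 13 1 9 7)(5 12) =[8, 9, 4, 11, 10, 12, 3, 0, 2, 7, 6, 13, 5, 1, 14]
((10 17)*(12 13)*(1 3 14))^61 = (1 3 14)(10 17)(12 13) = ((1 3 14)(10 17)(12 13))^61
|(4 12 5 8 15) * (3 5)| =6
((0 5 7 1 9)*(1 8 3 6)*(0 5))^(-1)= (1 6 3 8 7 5 9)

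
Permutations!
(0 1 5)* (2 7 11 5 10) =[1, 10, 7, 3, 4, 0, 6, 11, 8, 9, 2, 5] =(0 1 10 2 7 11 5)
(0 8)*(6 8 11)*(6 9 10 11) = (0 6 8)(9 10 11) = [6, 1, 2, 3, 4, 5, 8, 7, 0, 10, 11, 9]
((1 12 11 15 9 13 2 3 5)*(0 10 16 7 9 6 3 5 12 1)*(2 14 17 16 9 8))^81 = (0 14 8 10 17 2 9 16 5 13 7)(3 12 11 15 6)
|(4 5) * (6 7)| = 2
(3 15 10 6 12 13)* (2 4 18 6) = (2 4 18 6 12 13 3 15 10) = [0, 1, 4, 15, 18, 5, 12, 7, 8, 9, 2, 11, 13, 3, 14, 10, 16, 17, 6]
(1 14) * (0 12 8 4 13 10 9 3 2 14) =(0 12 8 4 13 10 9 3 2 14 1) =[12, 0, 14, 2, 13, 5, 6, 7, 4, 3, 9, 11, 8, 10, 1]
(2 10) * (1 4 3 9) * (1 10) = (1 4 3 9 10 2) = [0, 4, 1, 9, 3, 5, 6, 7, 8, 10, 2]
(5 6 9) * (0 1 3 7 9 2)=[1, 3, 0, 7, 4, 6, 2, 9, 8, 5]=(0 1 3 7 9 5 6 2)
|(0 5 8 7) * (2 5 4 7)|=|(0 4 7)(2 5 8)|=3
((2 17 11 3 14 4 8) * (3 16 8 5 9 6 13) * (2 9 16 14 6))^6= ((2 17 11 14 4 5 16 8 9)(3 6 13))^6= (2 16 14)(4 17 8)(5 11 9)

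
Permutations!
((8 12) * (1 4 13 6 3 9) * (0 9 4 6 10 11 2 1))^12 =(1 13)(2 4)(3 11)(6 10)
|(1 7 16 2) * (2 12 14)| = |(1 7 16 12 14 2)| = 6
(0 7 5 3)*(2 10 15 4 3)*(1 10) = (0 7 5 2 1 10 15 4 3) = [7, 10, 1, 0, 3, 2, 6, 5, 8, 9, 15, 11, 12, 13, 14, 4]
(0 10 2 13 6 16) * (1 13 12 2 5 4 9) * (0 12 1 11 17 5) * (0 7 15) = (0 10 7 15)(1 13 6 16 12 2)(4 9 11 17 5) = [10, 13, 1, 3, 9, 4, 16, 15, 8, 11, 7, 17, 2, 6, 14, 0, 12, 5]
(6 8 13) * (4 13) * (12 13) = (4 12 13 6 8) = [0, 1, 2, 3, 12, 5, 8, 7, 4, 9, 10, 11, 13, 6]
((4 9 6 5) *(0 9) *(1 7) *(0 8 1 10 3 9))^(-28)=((1 7 10 3 9 6 5 4 8))^(-28)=(1 8 4 5 6 9 3 10 7)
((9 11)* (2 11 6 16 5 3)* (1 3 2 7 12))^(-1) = (1 12 7 3)(2 5 16 6 9 11) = ((1 3 7 12)(2 11 9 6 16 5))^(-1)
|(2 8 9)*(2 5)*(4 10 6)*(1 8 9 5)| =15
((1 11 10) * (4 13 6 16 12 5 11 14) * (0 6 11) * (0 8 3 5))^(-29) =((0 6 16 12)(1 14 4 13 11 10)(3 5 8))^(-29) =(0 12 16 6)(1 14 4 13 11 10)(3 5 8)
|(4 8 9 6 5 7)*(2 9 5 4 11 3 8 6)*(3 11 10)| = 10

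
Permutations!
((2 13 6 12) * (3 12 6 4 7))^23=(2 12 3 7 4 13)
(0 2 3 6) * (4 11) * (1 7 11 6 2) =(0 1 7 11 4 6)(2 3) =[1, 7, 3, 2, 6, 5, 0, 11, 8, 9, 10, 4]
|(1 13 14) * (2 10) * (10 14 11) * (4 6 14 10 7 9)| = 8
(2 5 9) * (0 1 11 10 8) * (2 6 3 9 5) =(0 1 11 10 8)(3 9 6) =[1, 11, 2, 9, 4, 5, 3, 7, 0, 6, 8, 10]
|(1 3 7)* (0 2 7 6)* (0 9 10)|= 8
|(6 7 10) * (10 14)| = |(6 7 14 10)| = 4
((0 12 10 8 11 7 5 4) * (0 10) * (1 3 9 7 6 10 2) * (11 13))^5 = (13)(0 12)(1 4 7 3 2 5 9)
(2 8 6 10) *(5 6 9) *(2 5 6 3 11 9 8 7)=(2 7)(3 11 9 6 10 5)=[0, 1, 7, 11, 4, 3, 10, 2, 8, 6, 5, 9]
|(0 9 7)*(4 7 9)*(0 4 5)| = 2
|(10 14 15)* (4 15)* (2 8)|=4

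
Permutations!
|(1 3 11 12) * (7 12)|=|(1 3 11 7 12)|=5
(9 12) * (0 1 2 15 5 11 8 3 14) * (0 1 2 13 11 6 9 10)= (0 2 15 5 6 9 12 10)(1 13 11 8 3 14)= [2, 13, 15, 14, 4, 6, 9, 7, 3, 12, 0, 8, 10, 11, 1, 5]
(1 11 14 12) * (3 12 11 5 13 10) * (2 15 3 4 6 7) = (1 5 13 10 4 6 7 2 15 3 12)(11 14) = [0, 5, 15, 12, 6, 13, 7, 2, 8, 9, 4, 14, 1, 10, 11, 3]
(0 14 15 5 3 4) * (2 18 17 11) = (0 14 15 5 3 4)(2 18 17 11) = [14, 1, 18, 4, 0, 3, 6, 7, 8, 9, 10, 2, 12, 13, 15, 5, 16, 11, 17]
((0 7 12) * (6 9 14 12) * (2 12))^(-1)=(0 12 2 14 9 6 7)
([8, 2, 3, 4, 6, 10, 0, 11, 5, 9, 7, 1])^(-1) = [6, 11, 1, 2, 3, 8, 4, 10, 0, 9, 5, 7]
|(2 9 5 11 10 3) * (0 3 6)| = 8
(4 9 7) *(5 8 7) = [0, 1, 2, 3, 9, 8, 6, 4, 7, 5] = (4 9 5 8 7)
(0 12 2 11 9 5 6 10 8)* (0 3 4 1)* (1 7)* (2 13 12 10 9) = (0 10 8 3 4 7 1)(2 11)(5 6 9)(12 13) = [10, 0, 11, 4, 7, 6, 9, 1, 3, 5, 8, 2, 13, 12]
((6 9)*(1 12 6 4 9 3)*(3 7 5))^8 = (1 6 5)(3 12 7)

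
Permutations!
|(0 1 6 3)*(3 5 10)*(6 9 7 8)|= |(0 1 9 7 8 6 5 10 3)|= 9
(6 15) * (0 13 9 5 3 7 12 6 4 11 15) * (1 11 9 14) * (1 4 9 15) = (0 13 14 4 15 9 5 3 7 12 6)(1 11) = [13, 11, 2, 7, 15, 3, 0, 12, 8, 5, 10, 1, 6, 14, 4, 9]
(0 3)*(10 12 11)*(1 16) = (0 3)(1 16)(10 12 11) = [3, 16, 2, 0, 4, 5, 6, 7, 8, 9, 12, 10, 11, 13, 14, 15, 1]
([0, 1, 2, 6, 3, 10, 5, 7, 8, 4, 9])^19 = (3 6 5 10 9 4)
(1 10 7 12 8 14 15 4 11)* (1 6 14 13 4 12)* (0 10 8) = (0 10 7 1 8 13 4 11 6 14 15 12) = [10, 8, 2, 3, 11, 5, 14, 1, 13, 9, 7, 6, 0, 4, 15, 12]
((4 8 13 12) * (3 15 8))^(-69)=(3 13)(4 8)(12 15)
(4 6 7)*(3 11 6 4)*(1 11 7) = (1 11 6)(3 7) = [0, 11, 2, 7, 4, 5, 1, 3, 8, 9, 10, 6]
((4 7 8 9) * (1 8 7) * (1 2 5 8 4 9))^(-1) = (9)(1 8 5 2 4)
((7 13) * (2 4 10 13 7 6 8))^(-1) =(2 8 6 13 10 4)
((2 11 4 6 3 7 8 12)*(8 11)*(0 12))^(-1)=(0 8 2 12)(3 6 4 11 7)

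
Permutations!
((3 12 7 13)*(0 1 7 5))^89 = (0 12 13 1 5 3 7)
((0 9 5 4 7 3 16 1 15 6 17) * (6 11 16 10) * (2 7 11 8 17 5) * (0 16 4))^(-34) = ((0 9 2 7 3 10 6 5)(1 15 8 17 16)(4 11))^(-34) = (0 6 3 2)(1 15 8 17 16)(5 10 7 9)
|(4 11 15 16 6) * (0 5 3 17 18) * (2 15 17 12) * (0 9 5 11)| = |(0 11 17 18 9 5 3 12 2 15 16 6 4)| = 13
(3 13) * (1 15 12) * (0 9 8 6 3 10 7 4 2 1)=(0 9 8 6 3 13 10 7 4 2 1 15 12)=[9, 15, 1, 13, 2, 5, 3, 4, 6, 8, 7, 11, 0, 10, 14, 12]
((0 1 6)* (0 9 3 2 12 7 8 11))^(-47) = ((0 1 6 9 3 2 12 7 8 11))^(-47) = (0 9 12 11 6 2 8 1 3 7)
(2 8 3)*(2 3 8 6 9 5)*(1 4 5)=(1 4 5 2 6 9)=[0, 4, 6, 3, 5, 2, 9, 7, 8, 1]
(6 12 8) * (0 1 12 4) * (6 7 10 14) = [1, 12, 2, 3, 0, 5, 4, 10, 7, 9, 14, 11, 8, 13, 6] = (0 1 12 8 7 10 14 6 4)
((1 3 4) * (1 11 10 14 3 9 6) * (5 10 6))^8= (1 6 11 4 3 14 10 5 9)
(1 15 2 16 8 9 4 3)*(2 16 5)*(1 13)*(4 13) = [0, 15, 5, 4, 3, 2, 6, 7, 9, 13, 10, 11, 12, 1, 14, 16, 8] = (1 15 16 8 9 13)(2 5)(3 4)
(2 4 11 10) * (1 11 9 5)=(1 11 10 2 4 9 5)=[0, 11, 4, 3, 9, 1, 6, 7, 8, 5, 2, 10]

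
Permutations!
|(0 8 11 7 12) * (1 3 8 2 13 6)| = |(0 2 13 6 1 3 8 11 7 12)| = 10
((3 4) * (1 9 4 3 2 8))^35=((1 9 4 2 8))^35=(9)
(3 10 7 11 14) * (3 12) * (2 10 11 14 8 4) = (2 10 7 14 12 3 11 8 4) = [0, 1, 10, 11, 2, 5, 6, 14, 4, 9, 7, 8, 3, 13, 12]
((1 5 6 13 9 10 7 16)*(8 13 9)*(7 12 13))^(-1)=((1 5 6 9 10 12 13 8 7 16))^(-1)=(1 16 7 8 13 12 10 9 6 5)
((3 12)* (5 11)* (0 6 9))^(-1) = ((0 6 9)(3 12)(5 11))^(-1) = (0 9 6)(3 12)(5 11)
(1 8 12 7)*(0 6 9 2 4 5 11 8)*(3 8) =[6, 0, 4, 8, 5, 11, 9, 1, 12, 2, 10, 3, 7] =(0 6 9 2 4 5 11 3 8 12 7 1)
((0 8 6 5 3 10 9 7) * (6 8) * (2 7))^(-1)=(0 7 2 9 10 3 5 6)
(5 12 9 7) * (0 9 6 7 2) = (0 9 2)(5 12 6 7) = [9, 1, 0, 3, 4, 12, 7, 5, 8, 2, 10, 11, 6]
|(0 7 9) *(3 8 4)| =|(0 7 9)(3 8 4)| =3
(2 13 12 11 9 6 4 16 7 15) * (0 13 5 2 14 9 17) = [13, 1, 5, 3, 16, 2, 4, 15, 8, 6, 10, 17, 11, 12, 9, 14, 7, 0] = (0 13 12 11 17)(2 5)(4 16 7 15 14 9 6)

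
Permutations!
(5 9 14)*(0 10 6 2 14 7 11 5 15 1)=[10, 0, 14, 3, 4, 9, 2, 11, 8, 7, 6, 5, 12, 13, 15, 1]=(0 10 6 2 14 15 1)(5 9 7 11)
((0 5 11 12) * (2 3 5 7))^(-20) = (0 7 2 3 5 11 12)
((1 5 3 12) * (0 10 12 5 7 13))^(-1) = ((0 10 12 1 7 13)(3 5))^(-1) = (0 13 7 1 12 10)(3 5)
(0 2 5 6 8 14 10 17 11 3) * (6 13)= (0 2 5 13 6 8 14 10 17 11 3)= [2, 1, 5, 0, 4, 13, 8, 7, 14, 9, 17, 3, 12, 6, 10, 15, 16, 11]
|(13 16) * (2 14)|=2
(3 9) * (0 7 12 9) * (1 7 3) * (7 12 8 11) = [3, 12, 2, 0, 4, 5, 6, 8, 11, 1, 10, 7, 9] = (0 3)(1 12 9)(7 8 11)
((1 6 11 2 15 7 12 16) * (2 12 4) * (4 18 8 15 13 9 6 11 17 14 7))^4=(2 17 8 13 14 15 9 7 4 6 18)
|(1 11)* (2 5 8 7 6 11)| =7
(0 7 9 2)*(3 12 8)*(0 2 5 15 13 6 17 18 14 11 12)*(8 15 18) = [7, 1, 2, 0, 4, 18, 17, 9, 3, 5, 10, 12, 15, 6, 11, 13, 16, 8, 14] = (0 7 9 5 18 14 11 12 15 13 6 17 8 3)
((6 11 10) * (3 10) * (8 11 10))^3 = (11)(6 10)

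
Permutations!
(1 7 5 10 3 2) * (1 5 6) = (1 7 6)(2 5 10 3) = [0, 7, 5, 2, 4, 10, 1, 6, 8, 9, 3]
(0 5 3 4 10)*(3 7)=(0 5 7 3 4 10)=[5, 1, 2, 4, 10, 7, 6, 3, 8, 9, 0]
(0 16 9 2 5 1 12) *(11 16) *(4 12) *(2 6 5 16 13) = (0 11 13 2 16 9 6 5 1 4 12) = [11, 4, 16, 3, 12, 1, 5, 7, 8, 6, 10, 13, 0, 2, 14, 15, 9]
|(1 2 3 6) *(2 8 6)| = 6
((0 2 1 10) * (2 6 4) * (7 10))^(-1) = (0 10 7 1 2 4 6)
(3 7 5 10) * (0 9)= (0 9)(3 7 5 10)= [9, 1, 2, 7, 4, 10, 6, 5, 8, 0, 3]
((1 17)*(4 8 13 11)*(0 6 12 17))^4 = (0 1 17 12 6)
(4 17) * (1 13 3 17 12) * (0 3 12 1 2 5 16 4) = (0 3 17)(1 13 12 2 5 16 4) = [3, 13, 5, 17, 1, 16, 6, 7, 8, 9, 10, 11, 2, 12, 14, 15, 4, 0]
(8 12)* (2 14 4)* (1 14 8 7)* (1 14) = (2 8 12 7 14 4) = [0, 1, 8, 3, 2, 5, 6, 14, 12, 9, 10, 11, 7, 13, 4]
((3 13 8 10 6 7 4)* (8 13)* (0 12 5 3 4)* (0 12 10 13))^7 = (0 8 5 7 10 13 3 12 6)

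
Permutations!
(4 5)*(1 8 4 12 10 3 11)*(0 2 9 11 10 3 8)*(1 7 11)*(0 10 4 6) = (0 2 9 1 10 8 6)(3 4 5 12)(7 11) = [2, 10, 9, 4, 5, 12, 0, 11, 6, 1, 8, 7, 3]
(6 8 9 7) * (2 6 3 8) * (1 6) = (1 6 2)(3 8 9 7) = [0, 6, 1, 8, 4, 5, 2, 3, 9, 7]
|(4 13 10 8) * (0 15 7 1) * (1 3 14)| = 12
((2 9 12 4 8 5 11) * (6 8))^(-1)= (2 11 5 8 6 4 12 9)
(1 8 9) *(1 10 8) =(8 9 10) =[0, 1, 2, 3, 4, 5, 6, 7, 9, 10, 8]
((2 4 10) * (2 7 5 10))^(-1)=((2 4)(5 10 7))^(-1)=(2 4)(5 7 10)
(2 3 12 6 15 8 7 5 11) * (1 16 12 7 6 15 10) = (1 16 12 15 8 6 10)(2 3 7 5 11) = [0, 16, 3, 7, 4, 11, 10, 5, 6, 9, 1, 2, 15, 13, 14, 8, 12]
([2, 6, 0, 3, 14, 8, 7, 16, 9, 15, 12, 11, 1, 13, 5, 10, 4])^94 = (1 10 9 5 4 7)(6 12 15 8 14 16)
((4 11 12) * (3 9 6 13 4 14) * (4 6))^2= ((3 9 4 11 12 14)(6 13))^2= (3 4 12)(9 11 14)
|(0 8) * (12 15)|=2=|(0 8)(12 15)|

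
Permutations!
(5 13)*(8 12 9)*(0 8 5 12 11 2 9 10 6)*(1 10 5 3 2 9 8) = [1, 10, 8, 2, 4, 13, 0, 7, 11, 3, 6, 9, 5, 12] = (0 1 10 6)(2 8 11 9 3)(5 13 12)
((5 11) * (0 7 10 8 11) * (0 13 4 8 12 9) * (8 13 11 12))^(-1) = ((0 7 10 8 12 9)(4 13)(5 11))^(-1) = (0 9 12 8 10 7)(4 13)(5 11)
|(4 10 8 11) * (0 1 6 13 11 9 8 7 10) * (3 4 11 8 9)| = |(0 1 6 13 8 3 4)(7 10)| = 14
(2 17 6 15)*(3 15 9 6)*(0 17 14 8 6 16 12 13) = (0 17 3 15 2 14 8 6 9 16 12 13) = [17, 1, 14, 15, 4, 5, 9, 7, 6, 16, 10, 11, 13, 0, 8, 2, 12, 3]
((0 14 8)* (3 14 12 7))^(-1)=((0 12 7 3 14 8))^(-1)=(0 8 14 3 7 12)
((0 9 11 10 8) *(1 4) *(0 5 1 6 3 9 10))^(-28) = (0 8 1 6 9)(3 11 10 5 4)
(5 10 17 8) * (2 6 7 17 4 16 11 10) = (2 6 7 17 8 5)(4 16 11 10) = [0, 1, 6, 3, 16, 2, 7, 17, 5, 9, 4, 10, 12, 13, 14, 15, 11, 8]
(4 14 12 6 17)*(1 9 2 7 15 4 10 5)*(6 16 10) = (1 9 2 7 15 4 14 12 16 10 5)(6 17) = [0, 9, 7, 3, 14, 1, 17, 15, 8, 2, 5, 11, 16, 13, 12, 4, 10, 6]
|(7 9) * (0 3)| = 2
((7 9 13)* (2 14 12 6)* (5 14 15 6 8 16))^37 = (2 15 6)(5 12 16 14 8)(7 9 13)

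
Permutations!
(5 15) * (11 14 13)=(5 15)(11 14 13)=[0, 1, 2, 3, 4, 15, 6, 7, 8, 9, 10, 14, 12, 11, 13, 5]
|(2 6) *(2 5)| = 3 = |(2 6 5)|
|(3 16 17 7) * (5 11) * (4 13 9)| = 12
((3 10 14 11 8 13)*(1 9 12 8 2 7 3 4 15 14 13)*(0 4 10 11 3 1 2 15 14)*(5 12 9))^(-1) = (0 15 11 3 14 4)(1 7 2 8 12 5)(10 13)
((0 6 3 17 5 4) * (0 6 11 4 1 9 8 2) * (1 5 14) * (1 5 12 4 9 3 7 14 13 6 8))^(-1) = ((0 11 9 1 3 17 13 6 7 14 5 12 4 8 2))^(-1) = (0 2 8 4 12 5 14 7 6 13 17 3 1 9 11)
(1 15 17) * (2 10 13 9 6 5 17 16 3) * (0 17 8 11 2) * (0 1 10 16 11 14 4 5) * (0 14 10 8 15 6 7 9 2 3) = (0 17 8 10 13 2 16)(1 6 14 4 5 15 11 3)(7 9) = [17, 6, 16, 1, 5, 15, 14, 9, 10, 7, 13, 3, 12, 2, 4, 11, 0, 8]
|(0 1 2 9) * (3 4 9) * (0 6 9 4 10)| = 10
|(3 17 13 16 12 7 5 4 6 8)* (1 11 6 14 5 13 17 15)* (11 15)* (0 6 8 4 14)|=12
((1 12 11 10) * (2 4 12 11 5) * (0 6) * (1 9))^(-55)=((0 6)(1 11 10 9)(2 4 12 5))^(-55)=(0 6)(1 11 10 9)(2 4 12 5)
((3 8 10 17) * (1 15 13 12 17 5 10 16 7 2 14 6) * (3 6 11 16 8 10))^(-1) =((1 15 13 12 17 6)(2 14 11 16 7)(3 10 5))^(-1) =(1 6 17 12 13 15)(2 7 16 11 14)(3 5 10)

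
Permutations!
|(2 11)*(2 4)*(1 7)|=6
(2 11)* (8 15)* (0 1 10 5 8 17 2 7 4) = (0 1 10 5 8 15 17 2 11 7 4) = [1, 10, 11, 3, 0, 8, 6, 4, 15, 9, 5, 7, 12, 13, 14, 17, 16, 2]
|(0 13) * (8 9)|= |(0 13)(8 9)|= 2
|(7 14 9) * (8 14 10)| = 5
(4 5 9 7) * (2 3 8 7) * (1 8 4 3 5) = [0, 8, 5, 4, 1, 9, 6, 3, 7, 2] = (1 8 7 3 4)(2 5 9)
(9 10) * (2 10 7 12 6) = [0, 1, 10, 3, 4, 5, 2, 12, 8, 7, 9, 11, 6] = (2 10 9 7 12 6)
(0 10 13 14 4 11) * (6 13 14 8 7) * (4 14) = (14)(0 10 4 11)(6 13 8 7) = [10, 1, 2, 3, 11, 5, 13, 6, 7, 9, 4, 0, 12, 8, 14]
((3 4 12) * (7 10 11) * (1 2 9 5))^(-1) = (1 5 9 2)(3 12 4)(7 11 10)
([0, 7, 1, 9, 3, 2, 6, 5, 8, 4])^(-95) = (1 7 5 2)(3 9 4)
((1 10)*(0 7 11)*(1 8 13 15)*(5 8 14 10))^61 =(0 7 11)(1 5 8 13 15)(10 14)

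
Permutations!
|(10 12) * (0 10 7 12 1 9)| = |(0 10 1 9)(7 12)| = 4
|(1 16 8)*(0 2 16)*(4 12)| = |(0 2 16 8 1)(4 12)| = 10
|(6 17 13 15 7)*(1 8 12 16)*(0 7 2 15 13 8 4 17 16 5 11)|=22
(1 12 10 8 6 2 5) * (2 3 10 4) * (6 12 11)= [0, 11, 5, 10, 2, 1, 3, 7, 12, 9, 8, 6, 4]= (1 11 6 3 10 8 12 4 2 5)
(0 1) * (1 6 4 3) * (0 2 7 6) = [0, 2, 7, 1, 3, 5, 4, 6] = (1 2 7 6 4 3)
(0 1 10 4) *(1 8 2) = (0 8 2 1 10 4) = [8, 10, 1, 3, 0, 5, 6, 7, 2, 9, 4]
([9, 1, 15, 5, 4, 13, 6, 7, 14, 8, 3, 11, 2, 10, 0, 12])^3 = [14, 1, 2, 10, 4, 3, 6, 7, 9, 0, 13, 11, 12, 5, 8, 15]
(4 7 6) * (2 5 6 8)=(2 5 6 4 7 8)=[0, 1, 5, 3, 7, 6, 4, 8, 2]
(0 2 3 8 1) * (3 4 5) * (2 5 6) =[5, 0, 4, 8, 6, 3, 2, 7, 1] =(0 5 3 8 1)(2 4 6)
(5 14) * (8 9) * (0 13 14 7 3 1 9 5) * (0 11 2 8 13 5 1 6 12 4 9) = [5, 0, 8, 6, 9, 7, 12, 3, 1, 13, 10, 2, 4, 14, 11] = (0 5 7 3 6 12 4 9 13 14 11 2 8 1)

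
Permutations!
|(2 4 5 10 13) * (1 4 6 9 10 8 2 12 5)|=|(1 4)(2 6 9 10 13 12 5 8)|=8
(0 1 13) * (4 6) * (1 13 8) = [13, 8, 2, 3, 6, 5, 4, 7, 1, 9, 10, 11, 12, 0] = (0 13)(1 8)(4 6)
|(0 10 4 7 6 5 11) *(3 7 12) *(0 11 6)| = |(0 10 4 12 3 7)(5 6)| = 6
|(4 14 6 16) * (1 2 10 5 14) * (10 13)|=|(1 2 13 10 5 14 6 16 4)|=9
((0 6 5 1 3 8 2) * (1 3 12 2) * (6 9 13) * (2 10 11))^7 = (0 1 13 10 5 2 8 9 12 6 11 3)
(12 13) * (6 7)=(6 7)(12 13)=[0, 1, 2, 3, 4, 5, 7, 6, 8, 9, 10, 11, 13, 12]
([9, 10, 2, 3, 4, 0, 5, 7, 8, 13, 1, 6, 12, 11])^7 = [9, 10, 2, 3, 4, 0, 5, 7, 8, 13, 1, 6, 12, 11]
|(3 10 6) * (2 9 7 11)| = |(2 9 7 11)(3 10 6)| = 12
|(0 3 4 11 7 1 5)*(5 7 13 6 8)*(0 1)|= 10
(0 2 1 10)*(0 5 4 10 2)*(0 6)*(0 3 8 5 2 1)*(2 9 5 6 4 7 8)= (0 4 10 9 5 7 8 6 3 2)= [4, 1, 0, 2, 10, 7, 3, 8, 6, 5, 9]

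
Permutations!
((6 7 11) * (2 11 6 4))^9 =((2 11 4)(6 7))^9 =(11)(6 7)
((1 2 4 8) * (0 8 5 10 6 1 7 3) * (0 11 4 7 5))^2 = ((0 8 5 10 6 1 2 7 3 11 4))^2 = (0 5 6 2 3 4 8 10 1 7 11)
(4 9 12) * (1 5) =[0, 5, 2, 3, 9, 1, 6, 7, 8, 12, 10, 11, 4] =(1 5)(4 9 12)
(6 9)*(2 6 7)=(2 6 9 7)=[0, 1, 6, 3, 4, 5, 9, 2, 8, 7]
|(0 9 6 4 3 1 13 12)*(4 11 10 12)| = 12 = |(0 9 6 11 10 12)(1 13 4 3)|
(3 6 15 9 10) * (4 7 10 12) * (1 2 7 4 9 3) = [0, 2, 7, 6, 4, 5, 15, 10, 8, 12, 1, 11, 9, 13, 14, 3] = (1 2 7 10)(3 6 15)(9 12)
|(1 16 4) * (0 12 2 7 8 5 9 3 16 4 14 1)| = |(0 12 2 7 8 5 9 3 16 14 1 4)| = 12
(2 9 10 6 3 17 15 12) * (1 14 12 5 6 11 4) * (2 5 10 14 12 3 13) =[0, 12, 9, 17, 1, 6, 13, 7, 8, 14, 11, 4, 5, 2, 3, 10, 16, 15] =(1 12 5 6 13 2 9 14 3 17 15 10 11 4)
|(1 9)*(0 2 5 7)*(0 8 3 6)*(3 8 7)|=|(0 2 5 3 6)(1 9)|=10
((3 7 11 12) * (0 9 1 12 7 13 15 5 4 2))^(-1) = (0 2 4 5 15 13 3 12 1 9)(7 11)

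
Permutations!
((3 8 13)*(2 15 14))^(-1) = ((2 15 14)(3 8 13))^(-1) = (2 14 15)(3 13 8)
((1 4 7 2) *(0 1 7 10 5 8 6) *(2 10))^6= (0 5 2)(1 8 7)(4 6 10)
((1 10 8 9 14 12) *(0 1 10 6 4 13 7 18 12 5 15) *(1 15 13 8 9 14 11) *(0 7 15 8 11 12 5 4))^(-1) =(0 6 1 11 4 14 8)(5 18 7 15 13)(9 10 12)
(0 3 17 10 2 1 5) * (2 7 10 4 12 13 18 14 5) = (0 3 17 4 12 13 18 14 5)(1 2)(7 10) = [3, 2, 1, 17, 12, 0, 6, 10, 8, 9, 7, 11, 13, 18, 5, 15, 16, 4, 14]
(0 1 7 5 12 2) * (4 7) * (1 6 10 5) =(0 6 10 5 12 2)(1 4 7) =[6, 4, 0, 3, 7, 12, 10, 1, 8, 9, 5, 11, 2]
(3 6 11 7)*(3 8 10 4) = (3 6 11 7 8 10 4) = [0, 1, 2, 6, 3, 5, 11, 8, 10, 9, 4, 7]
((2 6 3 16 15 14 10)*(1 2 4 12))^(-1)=((1 2 6 3 16 15 14 10 4 12))^(-1)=(1 12 4 10 14 15 16 3 6 2)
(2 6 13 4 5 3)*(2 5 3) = [0, 1, 6, 5, 3, 2, 13, 7, 8, 9, 10, 11, 12, 4] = (2 6 13 4 3 5)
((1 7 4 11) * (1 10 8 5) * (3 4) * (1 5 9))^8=(11)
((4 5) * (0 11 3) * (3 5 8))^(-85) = (0 3 8 4 5 11)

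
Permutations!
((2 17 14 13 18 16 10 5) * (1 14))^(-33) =((1 14 13 18 16 10 5 2 17))^(-33) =(1 18 5)(2 14 16)(10 17 13)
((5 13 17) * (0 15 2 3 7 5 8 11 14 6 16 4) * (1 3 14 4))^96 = (0 1 8 14 5)(2 7 4 16 17)(3 11 6 13 15)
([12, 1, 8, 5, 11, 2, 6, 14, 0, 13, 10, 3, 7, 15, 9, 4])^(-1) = (0 8 2 5 3 11 4 15 13 9 14 7 12)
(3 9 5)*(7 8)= (3 9 5)(7 8)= [0, 1, 2, 9, 4, 3, 6, 8, 7, 5]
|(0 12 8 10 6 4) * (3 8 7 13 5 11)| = 11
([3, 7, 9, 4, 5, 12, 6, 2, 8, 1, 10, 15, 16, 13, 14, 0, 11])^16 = (16)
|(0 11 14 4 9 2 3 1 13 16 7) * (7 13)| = 18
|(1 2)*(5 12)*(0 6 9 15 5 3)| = 14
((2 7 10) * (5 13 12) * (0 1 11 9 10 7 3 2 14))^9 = (0 9)(1 10)(2 3)(11 14)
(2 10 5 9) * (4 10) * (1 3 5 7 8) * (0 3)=(0 3 5 9 2 4 10 7 8 1)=[3, 0, 4, 5, 10, 9, 6, 8, 1, 2, 7]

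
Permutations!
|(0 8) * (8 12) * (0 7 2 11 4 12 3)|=|(0 3)(2 11 4 12 8 7)|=6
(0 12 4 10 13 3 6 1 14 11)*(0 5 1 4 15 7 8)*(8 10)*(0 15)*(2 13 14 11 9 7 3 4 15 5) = [12, 11, 13, 6, 8, 1, 15, 10, 5, 7, 14, 2, 0, 4, 9, 3] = (0 12)(1 11 2 13 4 8 5)(3 6 15)(7 10 14 9)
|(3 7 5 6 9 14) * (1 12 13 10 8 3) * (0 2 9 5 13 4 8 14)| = |(0 2 9)(1 12 4 8 3 7 13 10 14)(5 6)| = 18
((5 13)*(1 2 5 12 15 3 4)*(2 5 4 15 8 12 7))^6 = (15)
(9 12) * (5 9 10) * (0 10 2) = (0 10 5 9 12 2) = [10, 1, 0, 3, 4, 9, 6, 7, 8, 12, 5, 11, 2]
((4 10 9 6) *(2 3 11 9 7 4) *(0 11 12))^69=(0 12 3 2 6 9 11)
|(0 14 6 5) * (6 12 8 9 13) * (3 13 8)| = 14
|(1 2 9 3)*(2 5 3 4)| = 3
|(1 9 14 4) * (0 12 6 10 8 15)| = |(0 12 6 10 8 15)(1 9 14 4)| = 12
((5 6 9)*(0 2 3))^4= (0 2 3)(5 6 9)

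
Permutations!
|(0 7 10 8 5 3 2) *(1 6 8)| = |(0 7 10 1 6 8 5 3 2)| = 9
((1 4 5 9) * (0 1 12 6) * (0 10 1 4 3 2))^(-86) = ((0 4 5 9 12 6 10 1 3 2))^(-86) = (0 12 3 5 10)(1 4 6 2 9)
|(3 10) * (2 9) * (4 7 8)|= 6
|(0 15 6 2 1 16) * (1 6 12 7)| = 6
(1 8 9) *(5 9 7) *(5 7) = (1 8 5 9) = [0, 8, 2, 3, 4, 9, 6, 7, 5, 1]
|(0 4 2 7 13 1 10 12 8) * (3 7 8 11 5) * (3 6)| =36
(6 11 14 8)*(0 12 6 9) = (0 12 6 11 14 8 9) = [12, 1, 2, 3, 4, 5, 11, 7, 9, 0, 10, 14, 6, 13, 8]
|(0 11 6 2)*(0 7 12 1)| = |(0 11 6 2 7 12 1)| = 7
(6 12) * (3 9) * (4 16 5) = (3 9)(4 16 5)(6 12) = [0, 1, 2, 9, 16, 4, 12, 7, 8, 3, 10, 11, 6, 13, 14, 15, 5]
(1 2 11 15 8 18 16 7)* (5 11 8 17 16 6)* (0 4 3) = (0 4 3)(1 2 8 18 6 5 11 15 17 16 7) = [4, 2, 8, 0, 3, 11, 5, 1, 18, 9, 10, 15, 12, 13, 14, 17, 7, 16, 6]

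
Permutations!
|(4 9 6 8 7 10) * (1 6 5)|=8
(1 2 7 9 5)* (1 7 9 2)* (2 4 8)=(2 9 5 7 4 8)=[0, 1, 9, 3, 8, 7, 6, 4, 2, 5]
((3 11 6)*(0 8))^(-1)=(0 8)(3 6 11)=((0 8)(3 11 6))^(-1)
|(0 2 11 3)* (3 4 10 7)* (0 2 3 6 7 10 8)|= 6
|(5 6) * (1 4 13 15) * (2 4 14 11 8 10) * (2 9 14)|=10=|(1 2 4 13 15)(5 6)(8 10 9 14 11)|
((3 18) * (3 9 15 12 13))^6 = ((3 18 9 15 12 13))^6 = (18)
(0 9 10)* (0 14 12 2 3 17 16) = (0 9 10 14 12 2 3 17 16) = [9, 1, 3, 17, 4, 5, 6, 7, 8, 10, 14, 11, 2, 13, 12, 15, 0, 16]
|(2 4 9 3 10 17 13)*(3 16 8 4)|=20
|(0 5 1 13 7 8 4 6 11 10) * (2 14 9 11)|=13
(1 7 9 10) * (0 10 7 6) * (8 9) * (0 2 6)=(0 10 1)(2 6)(7 8 9)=[10, 0, 6, 3, 4, 5, 2, 8, 9, 7, 1]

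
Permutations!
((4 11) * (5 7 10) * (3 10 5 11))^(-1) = (3 4 11 10)(5 7)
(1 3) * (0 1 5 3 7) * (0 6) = (0 1 7 6)(3 5) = [1, 7, 2, 5, 4, 3, 0, 6]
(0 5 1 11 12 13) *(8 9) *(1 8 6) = (0 5 8 9 6 1 11 12 13) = [5, 11, 2, 3, 4, 8, 1, 7, 9, 6, 10, 12, 13, 0]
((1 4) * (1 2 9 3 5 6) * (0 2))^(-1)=(0 4 1 6 5 3 9 2)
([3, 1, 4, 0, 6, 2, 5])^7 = [3, 1, 5, 0, 2, 6, 4]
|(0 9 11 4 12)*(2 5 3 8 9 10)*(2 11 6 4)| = 11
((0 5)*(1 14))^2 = ((0 5)(1 14))^2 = (14)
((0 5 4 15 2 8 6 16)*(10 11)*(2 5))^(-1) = ((0 2 8 6 16)(4 15 5)(10 11))^(-1) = (0 16 6 8 2)(4 5 15)(10 11)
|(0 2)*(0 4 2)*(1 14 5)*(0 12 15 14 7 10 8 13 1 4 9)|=40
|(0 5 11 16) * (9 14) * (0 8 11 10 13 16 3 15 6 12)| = 22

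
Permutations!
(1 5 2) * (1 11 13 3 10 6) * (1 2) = (1 5)(2 11 13 3 10 6) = [0, 5, 11, 10, 4, 1, 2, 7, 8, 9, 6, 13, 12, 3]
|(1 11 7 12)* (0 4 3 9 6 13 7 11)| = |(0 4 3 9 6 13 7 12 1)| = 9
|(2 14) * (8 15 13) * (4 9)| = |(2 14)(4 9)(8 15 13)| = 6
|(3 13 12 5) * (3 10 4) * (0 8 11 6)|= |(0 8 11 6)(3 13 12 5 10 4)|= 12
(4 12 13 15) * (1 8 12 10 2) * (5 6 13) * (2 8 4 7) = [0, 4, 1, 3, 10, 6, 13, 2, 12, 9, 8, 11, 5, 15, 14, 7] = (1 4 10 8 12 5 6 13 15 7 2)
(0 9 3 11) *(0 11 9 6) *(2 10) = (11)(0 6)(2 10)(3 9) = [6, 1, 10, 9, 4, 5, 0, 7, 8, 3, 2, 11]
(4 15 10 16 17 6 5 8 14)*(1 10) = [0, 10, 2, 3, 15, 8, 5, 7, 14, 9, 16, 11, 12, 13, 4, 1, 17, 6] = (1 10 16 17 6 5 8 14 4 15)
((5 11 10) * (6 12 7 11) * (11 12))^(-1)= (5 10 11 6)(7 12)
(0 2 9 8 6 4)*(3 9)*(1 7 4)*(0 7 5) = [2, 5, 3, 9, 7, 0, 1, 4, 6, 8] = (0 2 3 9 8 6 1 5)(4 7)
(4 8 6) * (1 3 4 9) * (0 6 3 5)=(0 6 9 1 5)(3 4 8)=[6, 5, 2, 4, 8, 0, 9, 7, 3, 1]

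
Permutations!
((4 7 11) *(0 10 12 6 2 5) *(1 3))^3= ((0 10 12 6 2 5)(1 3)(4 7 11))^3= (0 6)(1 3)(2 10)(5 12)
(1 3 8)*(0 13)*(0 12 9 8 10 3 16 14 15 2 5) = (0 13 12 9 8 1 16 14 15 2 5)(3 10) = [13, 16, 5, 10, 4, 0, 6, 7, 1, 8, 3, 11, 9, 12, 15, 2, 14]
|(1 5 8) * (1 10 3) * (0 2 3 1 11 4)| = 20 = |(0 2 3 11 4)(1 5 8 10)|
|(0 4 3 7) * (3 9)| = |(0 4 9 3 7)| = 5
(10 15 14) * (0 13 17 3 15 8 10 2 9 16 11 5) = (0 13 17 3 15 14 2 9 16 11 5)(8 10) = [13, 1, 9, 15, 4, 0, 6, 7, 10, 16, 8, 5, 12, 17, 2, 14, 11, 3]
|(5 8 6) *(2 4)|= |(2 4)(5 8 6)|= 6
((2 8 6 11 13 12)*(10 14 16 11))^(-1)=(2 12 13 11 16 14 10 6 8)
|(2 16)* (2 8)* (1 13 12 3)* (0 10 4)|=|(0 10 4)(1 13 12 3)(2 16 8)|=12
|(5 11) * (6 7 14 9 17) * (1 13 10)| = 30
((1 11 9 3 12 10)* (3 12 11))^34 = ((1 3 11 9 12 10))^34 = (1 12 11)(3 10 9)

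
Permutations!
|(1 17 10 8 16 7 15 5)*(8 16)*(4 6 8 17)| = 10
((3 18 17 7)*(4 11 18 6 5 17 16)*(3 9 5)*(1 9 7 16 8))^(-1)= (1 8 18 11 4 16 17 5 9)(3 6)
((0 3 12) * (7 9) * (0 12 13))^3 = ((0 3 13)(7 9))^3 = (13)(7 9)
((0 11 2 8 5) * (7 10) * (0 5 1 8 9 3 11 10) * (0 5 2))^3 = ((0 10 7 5 2 9 3 11)(1 8))^3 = (0 5 3 10 2 11 7 9)(1 8)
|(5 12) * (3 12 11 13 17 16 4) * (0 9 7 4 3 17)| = 11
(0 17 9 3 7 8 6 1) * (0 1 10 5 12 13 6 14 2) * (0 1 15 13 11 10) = (0 17 9 3 7 8 14 2 1 15 13 6)(5 12 11 10) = [17, 15, 1, 7, 4, 12, 0, 8, 14, 3, 5, 10, 11, 6, 2, 13, 16, 9]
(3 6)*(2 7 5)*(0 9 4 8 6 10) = (0 9 4 8 6 3 10)(2 7 5) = [9, 1, 7, 10, 8, 2, 3, 5, 6, 4, 0]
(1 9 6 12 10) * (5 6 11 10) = (1 9 11 10)(5 6 12) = [0, 9, 2, 3, 4, 6, 12, 7, 8, 11, 1, 10, 5]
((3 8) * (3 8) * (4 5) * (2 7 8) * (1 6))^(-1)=((1 6)(2 7 8)(4 5))^(-1)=(1 6)(2 8 7)(4 5)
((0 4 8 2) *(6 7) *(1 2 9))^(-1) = ((0 4 8 9 1 2)(6 7))^(-1) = (0 2 1 9 8 4)(6 7)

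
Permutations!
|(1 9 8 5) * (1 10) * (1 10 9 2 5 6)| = |(10)(1 2 5 9 8 6)| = 6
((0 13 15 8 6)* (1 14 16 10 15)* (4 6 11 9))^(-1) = (0 6 4 9 11 8 15 10 16 14 1 13)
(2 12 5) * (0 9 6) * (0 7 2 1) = [9, 0, 12, 3, 4, 1, 7, 2, 8, 6, 10, 11, 5] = (0 9 6 7 2 12 5 1)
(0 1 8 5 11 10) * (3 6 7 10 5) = (0 1 8 3 6 7 10)(5 11) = [1, 8, 2, 6, 4, 11, 7, 10, 3, 9, 0, 5]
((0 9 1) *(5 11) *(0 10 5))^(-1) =((0 9 1 10 5 11))^(-1) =(0 11 5 10 1 9)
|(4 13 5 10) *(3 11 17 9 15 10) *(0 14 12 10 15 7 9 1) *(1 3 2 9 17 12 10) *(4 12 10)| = 14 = |(0 14 4 13 5 2 9 7 17 3 11 10 12 1)|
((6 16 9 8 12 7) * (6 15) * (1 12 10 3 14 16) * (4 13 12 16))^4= ((1 16 9 8 10 3 14 4 13 12 7 15 6))^4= (1 10 13 6 8 4 15 9 14 7 16 3 12)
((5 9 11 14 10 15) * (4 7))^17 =((4 7)(5 9 11 14 10 15))^17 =(4 7)(5 15 10 14 11 9)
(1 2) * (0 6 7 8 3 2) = (0 6 7 8 3 2 1) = [6, 0, 1, 2, 4, 5, 7, 8, 3]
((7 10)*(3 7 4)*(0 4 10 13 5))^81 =((0 4 3 7 13 5))^81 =(0 7)(3 5)(4 13)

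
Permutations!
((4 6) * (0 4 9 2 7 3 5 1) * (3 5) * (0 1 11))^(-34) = ((0 4 6 9 2 7 5 11))^(-34) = (0 5 2 6)(4 11 7 9)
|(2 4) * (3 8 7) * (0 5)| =|(0 5)(2 4)(3 8 7)| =6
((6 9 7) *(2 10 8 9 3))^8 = ((2 10 8 9 7 6 3))^8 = (2 10 8 9 7 6 3)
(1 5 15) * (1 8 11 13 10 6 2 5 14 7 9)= (1 14 7 9)(2 5 15 8 11 13 10 6)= [0, 14, 5, 3, 4, 15, 2, 9, 11, 1, 6, 13, 12, 10, 7, 8]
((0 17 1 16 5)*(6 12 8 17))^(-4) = (0 17)(1 6)(5 8)(12 16)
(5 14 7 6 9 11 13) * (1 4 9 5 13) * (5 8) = (1 4 9 11)(5 14 7 6 8) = [0, 4, 2, 3, 9, 14, 8, 6, 5, 11, 10, 1, 12, 13, 7]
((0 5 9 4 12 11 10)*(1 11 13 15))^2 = ((0 5 9 4 12 13 15 1 11 10))^2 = (0 9 12 15 11)(1 10 5 4 13)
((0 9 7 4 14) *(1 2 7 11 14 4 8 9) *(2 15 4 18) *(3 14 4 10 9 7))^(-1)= ((0 1 15 10 9 11 4 18 2 3 14)(7 8))^(-1)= (0 14 3 2 18 4 11 9 10 15 1)(7 8)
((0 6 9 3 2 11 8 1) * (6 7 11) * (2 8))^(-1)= ((0 7 11 2 6 9 3 8 1))^(-1)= (0 1 8 3 9 6 2 11 7)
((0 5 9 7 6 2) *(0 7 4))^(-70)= (0 9)(2 6 7)(4 5)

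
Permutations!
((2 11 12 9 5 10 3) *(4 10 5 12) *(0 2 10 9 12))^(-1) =((12)(0 2 11 4 9)(3 10))^(-1) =(12)(0 9 4 11 2)(3 10)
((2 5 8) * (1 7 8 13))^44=(1 8 5)(2 13 7)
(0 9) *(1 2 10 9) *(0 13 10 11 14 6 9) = (0 1 2 11 14 6 9 13 10) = [1, 2, 11, 3, 4, 5, 9, 7, 8, 13, 0, 14, 12, 10, 6]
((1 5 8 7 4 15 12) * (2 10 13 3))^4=(1 4 5 15 8 12 7)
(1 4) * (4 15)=(1 15 4)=[0, 15, 2, 3, 1, 5, 6, 7, 8, 9, 10, 11, 12, 13, 14, 4]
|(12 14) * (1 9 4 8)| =4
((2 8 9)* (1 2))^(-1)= (1 9 8 2)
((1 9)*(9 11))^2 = ((1 11 9))^2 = (1 9 11)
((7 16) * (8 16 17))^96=(17)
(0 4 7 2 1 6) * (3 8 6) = [4, 3, 1, 8, 7, 5, 0, 2, 6] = (0 4 7 2 1 3 8 6)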